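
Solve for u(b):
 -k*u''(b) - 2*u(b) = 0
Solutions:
 u(b) = C1*exp(-sqrt(2)*b*sqrt(-1/k)) + C2*exp(sqrt(2)*b*sqrt(-1/k))


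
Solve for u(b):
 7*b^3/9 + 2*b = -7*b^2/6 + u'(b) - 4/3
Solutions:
 u(b) = C1 + 7*b^4/36 + 7*b^3/18 + b^2 + 4*b/3


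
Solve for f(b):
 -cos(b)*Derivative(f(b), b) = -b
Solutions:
 f(b) = C1 + Integral(b/cos(b), b)


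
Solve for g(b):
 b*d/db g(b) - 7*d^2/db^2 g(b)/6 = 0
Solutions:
 g(b) = C1 + C2*erfi(sqrt(21)*b/7)


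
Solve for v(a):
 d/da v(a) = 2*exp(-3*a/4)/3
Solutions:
 v(a) = C1 - 8*exp(-3*a/4)/9


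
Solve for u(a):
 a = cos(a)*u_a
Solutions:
 u(a) = C1 + Integral(a/cos(a), a)


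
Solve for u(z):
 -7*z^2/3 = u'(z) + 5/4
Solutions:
 u(z) = C1 - 7*z^3/9 - 5*z/4


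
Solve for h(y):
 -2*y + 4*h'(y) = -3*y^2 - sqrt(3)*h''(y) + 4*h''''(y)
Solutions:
 h(y) = C1 + C2*exp(-y*(3^(5/6)/(sqrt(144 - sqrt(3)) + 12)^(1/3) + 3^(2/3)*(sqrt(144 - sqrt(3)) + 12)^(1/3))/12)*sin(y*(-3^(1/6)*(sqrt(144 - sqrt(3)) + 12)^(1/3) + 3^(1/3)/(sqrt(144 - sqrt(3)) + 12)^(1/3))/4) + C3*exp(-y*(3^(5/6)/(sqrt(144 - sqrt(3)) + 12)^(1/3) + 3^(2/3)*(sqrt(144 - sqrt(3)) + 12)^(1/3))/12)*cos(y*(-3^(1/6)*(sqrt(144 - sqrt(3)) + 12)^(1/3) + 3^(1/3)/(sqrt(144 - sqrt(3)) + 12)^(1/3))/4) + C4*exp(y*(3^(5/6)/(sqrt(144 - sqrt(3)) + 12)^(1/3) + 3^(2/3)*(sqrt(144 - sqrt(3)) + 12)^(1/3))/6) - y^3/4 + y^2/4 + 3*sqrt(3)*y^2/16 - 9*y/32 - sqrt(3)*y/8


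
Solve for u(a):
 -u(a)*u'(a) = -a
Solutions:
 u(a) = -sqrt(C1 + a^2)
 u(a) = sqrt(C1 + a^2)


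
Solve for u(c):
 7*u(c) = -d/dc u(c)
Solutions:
 u(c) = C1*exp(-7*c)


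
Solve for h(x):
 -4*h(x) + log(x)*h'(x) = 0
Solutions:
 h(x) = C1*exp(4*li(x))


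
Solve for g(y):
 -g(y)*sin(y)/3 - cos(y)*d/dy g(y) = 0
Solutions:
 g(y) = C1*cos(y)^(1/3)


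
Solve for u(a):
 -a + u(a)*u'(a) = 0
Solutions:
 u(a) = -sqrt(C1 + a^2)
 u(a) = sqrt(C1 + a^2)


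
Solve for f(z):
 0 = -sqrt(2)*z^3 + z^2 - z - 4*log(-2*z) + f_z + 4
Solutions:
 f(z) = C1 + sqrt(2)*z^4/4 - z^3/3 + z^2/2 + 4*z*log(-z) + 4*z*(-2 + log(2))


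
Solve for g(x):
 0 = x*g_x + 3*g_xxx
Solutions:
 g(x) = C1 + Integral(C2*airyai(-3^(2/3)*x/3) + C3*airybi(-3^(2/3)*x/3), x)


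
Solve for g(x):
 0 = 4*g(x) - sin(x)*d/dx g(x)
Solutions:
 g(x) = C1*(cos(x)^2 - 2*cos(x) + 1)/(cos(x)^2 + 2*cos(x) + 1)


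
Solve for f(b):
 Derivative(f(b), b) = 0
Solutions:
 f(b) = C1


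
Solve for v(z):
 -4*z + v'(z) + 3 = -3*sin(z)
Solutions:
 v(z) = C1 + 2*z^2 - 3*z + 3*cos(z)


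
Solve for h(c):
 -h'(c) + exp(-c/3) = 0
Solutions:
 h(c) = C1 - 3*exp(-c/3)


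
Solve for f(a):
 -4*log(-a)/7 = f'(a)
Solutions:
 f(a) = C1 - 4*a*log(-a)/7 + 4*a/7


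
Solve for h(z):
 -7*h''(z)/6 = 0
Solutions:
 h(z) = C1 + C2*z


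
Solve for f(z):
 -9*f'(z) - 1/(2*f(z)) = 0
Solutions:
 f(z) = -sqrt(C1 - z)/3
 f(z) = sqrt(C1 - z)/3


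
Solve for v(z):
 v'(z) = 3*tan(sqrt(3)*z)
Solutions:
 v(z) = C1 - sqrt(3)*log(cos(sqrt(3)*z))


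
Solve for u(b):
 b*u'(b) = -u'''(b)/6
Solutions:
 u(b) = C1 + Integral(C2*airyai(-6^(1/3)*b) + C3*airybi(-6^(1/3)*b), b)


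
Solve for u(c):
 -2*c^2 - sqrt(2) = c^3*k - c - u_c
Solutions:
 u(c) = C1 + c^4*k/4 + 2*c^3/3 - c^2/2 + sqrt(2)*c


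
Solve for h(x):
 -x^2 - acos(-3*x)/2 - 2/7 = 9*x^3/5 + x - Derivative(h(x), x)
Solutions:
 h(x) = C1 + 9*x^4/20 + x^3/3 + x^2/2 + x*acos(-3*x)/2 + 2*x/7 + sqrt(1 - 9*x^2)/6


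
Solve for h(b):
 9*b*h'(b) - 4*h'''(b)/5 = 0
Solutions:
 h(b) = C1 + Integral(C2*airyai(90^(1/3)*b/2) + C3*airybi(90^(1/3)*b/2), b)


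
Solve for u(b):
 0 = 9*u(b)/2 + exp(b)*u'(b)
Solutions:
 u(b) = C1*exp(9*exp(-b)/2)


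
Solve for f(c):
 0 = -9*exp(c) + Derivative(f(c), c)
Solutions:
 f(c) = C1 + 9*exp(c)


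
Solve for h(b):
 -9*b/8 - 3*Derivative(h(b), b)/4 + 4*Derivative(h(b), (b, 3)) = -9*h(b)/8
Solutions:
 h(b) = C3*exp(-3*b/4) + b + (C1*sin(sqrt(15)*b/8) + C2*cos(sqrt(15)*b/8))*exp(3*b/8) + 2/3


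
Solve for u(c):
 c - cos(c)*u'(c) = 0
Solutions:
 u(c) = C1 + Integral(c/cos(c), c)


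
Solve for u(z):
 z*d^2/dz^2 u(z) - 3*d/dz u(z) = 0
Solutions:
 u(z) = C1 + C2*z^4


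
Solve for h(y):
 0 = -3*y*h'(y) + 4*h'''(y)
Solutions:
 h(y) = C1 + Integral(C2*airyai(6^(1/3)*y/2) + C3*airybi(6^(1/3)*y/2), y)


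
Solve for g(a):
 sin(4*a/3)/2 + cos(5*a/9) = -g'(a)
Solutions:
 g(a) = C1 - 9*sin(5*a/9)/5 + 3*cos(4*a/3)/8


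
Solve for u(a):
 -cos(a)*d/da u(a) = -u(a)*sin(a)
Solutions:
 u(a) = C1/cos(a)


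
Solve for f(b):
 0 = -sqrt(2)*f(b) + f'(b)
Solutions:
 f(b) = C1*exp(sqrt(2)*b)


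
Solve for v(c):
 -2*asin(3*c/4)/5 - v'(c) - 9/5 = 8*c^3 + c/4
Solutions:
 v(c) = C1 - 2*c^4 - c^2/8 - 2*c*asin(3*c/4)/5 - 9*c/5 - 2*sqrt(16 - 9*c^2)/15


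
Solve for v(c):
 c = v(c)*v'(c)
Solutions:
 v(c) = -sqrt(C1 + c^2)
 v(c) = sqrt(C1 + c^2)


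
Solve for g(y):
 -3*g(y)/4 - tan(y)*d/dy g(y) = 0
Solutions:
 g(y) = C1/sin(y)^(3/4)


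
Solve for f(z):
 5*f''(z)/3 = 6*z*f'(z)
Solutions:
 f(z) = C1 + C2*erfi(3*sqrt(5)*z/5)


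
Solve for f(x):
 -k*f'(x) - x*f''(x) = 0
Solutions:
 f(x) = C1 + x^(1 - re(k))*(C2*sin(log(x)*Abs(im(k))) + C3*cos(log(x)*im(k)))


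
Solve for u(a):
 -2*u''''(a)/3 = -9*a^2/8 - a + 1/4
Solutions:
 u(a) = C1 + C2*a + C3*a^2 + C4*a^3 + 3*a^6/640 + a^5/80 - a^4/64


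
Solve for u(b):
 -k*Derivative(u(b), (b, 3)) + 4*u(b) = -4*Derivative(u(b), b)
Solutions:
 u(b) = C1*exp(b*(6^(1/3)*(sqrt(3)*sqrt((27 - 16/k)/k^2) - 9/k)^(1/3)/6 - 2^(1/3)*3^(5/6)*I*(sqrt(3)*sqrt((27 - 16/k)/k^2) - 9/k)^(1/3)/6 - 8/(k*(-6^(1/3) + 2^(1/3)*3^(5/6)*I)*(sqrt(3)*sqrt((27 - 16/k)/k^2) - 9/k)^(1/3)))) + C2*exp(b*(6^(1/3)*(sqrt(3)*sqrt((27 - 16/k)/k^2) - 9/k)^(1/3)/6 + 2^(1/3)*3^(5/6)*I*(sqrt(3)*sqrt((27 - 16/k)/k^2) - 9/k)^(1/3)/6 + 8/(k*(6^(1/3) + 2^(1/3)*3^(5/6)*I)*(sqrt(3)*sqrt((27 - 16/k)/k^2) - 9/k)^(1/3)))) + C3*exp(-6^(1/3)*b*((sqrt(3)*sqrt((27 - 16/k)/k^2) - 9/k)^(1/3) + 2*6^(1/3)/(k*(sqrt(3)*sqrt((27 - 16/k)/k^2) - 9/k)^(1/3)))/3)


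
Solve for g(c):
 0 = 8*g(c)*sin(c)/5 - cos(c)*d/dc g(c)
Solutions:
 g(c) = C1/cos(c)^(8/5)


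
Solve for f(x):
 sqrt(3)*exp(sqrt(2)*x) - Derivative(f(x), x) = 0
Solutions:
 f(x) = C1 + sqrt(6)*exp(sqrt(2)*x)/2


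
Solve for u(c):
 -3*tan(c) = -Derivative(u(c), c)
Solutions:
 u(c) = C1 - 3*log(cos(c))


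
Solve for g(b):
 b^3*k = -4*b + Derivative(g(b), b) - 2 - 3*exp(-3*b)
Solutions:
 g(b) = C1 + b^4*k/4 + 2*b^2 + 2*b - exp(-3*b)


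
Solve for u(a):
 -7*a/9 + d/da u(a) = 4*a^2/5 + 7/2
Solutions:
 u(a) = C1 + 4*a^3/15 + 7*a^2/18 + 7*a/2


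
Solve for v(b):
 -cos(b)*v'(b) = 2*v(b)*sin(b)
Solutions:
 v(b) = C1*cos(b)^2


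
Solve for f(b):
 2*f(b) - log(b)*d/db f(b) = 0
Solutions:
 f(b) = C1*exp(2*li(b))


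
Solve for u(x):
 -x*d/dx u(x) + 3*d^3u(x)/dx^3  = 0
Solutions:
 u(x) = C1 + Integral(C2*airyai(3^(2/3)*x/3) + C3*airybi(3^(2/3)*x/3), x)


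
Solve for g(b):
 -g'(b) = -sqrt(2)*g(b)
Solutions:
 g(b) = C1*exp(sqrt(2)*b)


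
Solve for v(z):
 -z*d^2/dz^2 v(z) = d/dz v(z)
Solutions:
 v(z) = C1 + C2*log(z)


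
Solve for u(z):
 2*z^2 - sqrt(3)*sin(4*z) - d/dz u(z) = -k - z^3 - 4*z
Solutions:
 u(z) = C1 + k*z + z^4/4 + 2*z^3/3 + 2*z^2 + sqrt(3)*cos(4*z)/4


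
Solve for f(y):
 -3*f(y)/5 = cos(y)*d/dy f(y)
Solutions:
 f(y) = C1*(sin(y) - 1)^(3/10)/(sin(y) + 1)^(3/10)


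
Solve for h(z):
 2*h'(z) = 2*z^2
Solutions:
 h(z) = C1 + z^3/3


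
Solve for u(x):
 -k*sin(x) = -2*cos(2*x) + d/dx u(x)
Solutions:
 u(x) = C1 + k*cos(x) + sin(2*x)


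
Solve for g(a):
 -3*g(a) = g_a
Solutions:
 g(a) = C1*exp(-3*a)


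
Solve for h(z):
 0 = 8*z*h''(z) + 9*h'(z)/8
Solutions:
 h(z) = C1 + C2*z^(55/64)


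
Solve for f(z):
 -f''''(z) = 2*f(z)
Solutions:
 f(z) = (C1*sin(2^(3/4)*z/2) + C2*cos(2^(3/4)*z/2))*exp(-2^(3/4)*z/2) + (C3*sin(2^(3/4)*z/2) + C4*cos(2^(3/4)*z/2))*exp(2^(3/4)*z/2)


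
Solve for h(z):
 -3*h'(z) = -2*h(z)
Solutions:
 h(z) = C1*exp(2*z/3)


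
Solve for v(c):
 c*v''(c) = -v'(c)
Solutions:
 v(c) = C1 + C2*log(c)


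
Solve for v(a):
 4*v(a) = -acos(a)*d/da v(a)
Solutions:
 v(a) = C1*exp(-4*Integral(1/acos(a), a))


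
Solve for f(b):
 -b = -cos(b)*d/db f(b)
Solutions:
 f(b) = C1 + Integral(b/cos(b), b)


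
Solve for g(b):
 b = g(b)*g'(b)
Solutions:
 g(b) = -sqrt(C1 + b^2)
 g(b) = sqrt(C1 + b^2)


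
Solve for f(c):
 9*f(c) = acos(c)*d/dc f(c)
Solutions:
 f(c) = C1*exp(9*Integral(1/acos(c), c))


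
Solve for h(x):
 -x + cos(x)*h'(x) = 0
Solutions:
 h(x) = C1 + Integral(x/cos(x), x)


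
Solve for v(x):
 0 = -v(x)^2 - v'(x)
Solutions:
 v(x) = 1/(C1 + x)


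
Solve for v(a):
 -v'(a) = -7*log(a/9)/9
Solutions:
 v(a) = C1 + 7*a*log(a)/9 - 14*a*log(3)/9 - 7*a/9


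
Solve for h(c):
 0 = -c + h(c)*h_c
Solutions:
 h(c) = -sqrt(C1 + c^2)
 h(c) = sqrt(C1 + c^2)


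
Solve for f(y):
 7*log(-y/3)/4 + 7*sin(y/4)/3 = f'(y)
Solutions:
 f(y) = C1 + 7*y*log(-y)/4 - 7*y*log(3)/4 - 7*y/4 - 28*cos(y/4)/3


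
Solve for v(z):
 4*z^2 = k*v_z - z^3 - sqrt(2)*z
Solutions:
 v(z) = C1 + z^4/(4*k) + 4*z^3/(3*k) + sqrt(2)*z^2/(2*k)


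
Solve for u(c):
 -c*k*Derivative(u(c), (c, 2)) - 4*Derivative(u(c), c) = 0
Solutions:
 u(c) = C1 + c^(((re(k) - 4)*re(k) + im(k)^2)/(re(k)^2 + im(k)^2))*(C2*sin(4*log(c)*Abs(im(k))/(re(k)^2 + im(k)^2)) + C3*cos(4*log(c)*im(k)/(re(k)^2 + im(k)^2)))


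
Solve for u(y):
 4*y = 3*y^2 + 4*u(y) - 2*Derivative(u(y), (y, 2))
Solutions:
 u(y) = C1*exp(-sqrt(2)*y) + C2*exp(sqrt(2)*y) - 3*y^2/4 + y - 3/4


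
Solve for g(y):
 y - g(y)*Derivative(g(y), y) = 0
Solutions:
 g(y) = -sqrt(C1 + y^2)
 g(y) = sqrt(C1 + y^2)


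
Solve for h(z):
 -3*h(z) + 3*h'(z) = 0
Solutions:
 h(z) = C1*exp(z)


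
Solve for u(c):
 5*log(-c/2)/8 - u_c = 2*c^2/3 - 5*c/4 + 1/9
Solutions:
 u(c) = C1 - 2*c^3/9 + 5*c^2/8 + 5*c*log(-c)/8 + c*(-53 - 45*log(2))/72


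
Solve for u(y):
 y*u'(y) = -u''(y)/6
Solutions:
 u(y) = C1 + C2*erf(sqrt(3)*y)


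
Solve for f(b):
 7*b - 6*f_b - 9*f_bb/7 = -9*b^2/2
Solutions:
 f(b) = C1 + C2*exp(-14*b/3) + b^3/4 + 71*b^2/168 - 71*b/392


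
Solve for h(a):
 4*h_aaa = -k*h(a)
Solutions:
 h(a) = C1*exp(2^(1/3)*a*(-k)^(1/3)/2) + C2*exp(2^(1/3)*a*(-k)^(1/3)*(-1 + sqrt(3)*I)/4) + C3*exp(-2^(1/3)*a*(-k)^(1/3)*(1 + sqrt(3)*I)/4)


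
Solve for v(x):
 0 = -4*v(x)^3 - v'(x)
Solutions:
 v(x) = -sqrt(2)*sqrt(-1/(C1 - 4*x))/2
 v(x) = sqrt(2)*sqrt(-1/(C1 - 4*x))/2


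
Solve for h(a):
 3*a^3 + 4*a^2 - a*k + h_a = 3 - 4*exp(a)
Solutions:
 h(a) = C1 - 3*a^4/4 - 4*a^3/3 + a^2*k/2 + 3*a - 4*exp(a)


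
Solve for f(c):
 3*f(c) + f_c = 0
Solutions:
 f(c) = C1*exp(-3*c)


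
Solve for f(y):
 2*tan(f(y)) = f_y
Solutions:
 f(y) = pi - asin(C1*exp(2*y))
 f(y) = asin(C1*exp(2*y))


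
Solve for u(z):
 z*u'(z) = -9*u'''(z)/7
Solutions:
 u(z) = C1 + Integral(C2*airyai(-21^(1/3)*z/3) + C3*airybi(-21^(1/3)*z/3), z)


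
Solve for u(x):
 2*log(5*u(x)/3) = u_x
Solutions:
 Integral(1/(-log(_y) - log(5) + log(3)), (_y, u(x)))/2 = C1 - x


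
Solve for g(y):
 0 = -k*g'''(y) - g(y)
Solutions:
 g(y) = C1*exp(y*(-1/k)^(1/3)) + C2*exp(y*(-1/k)^(1/3)*(-1 + sqrt(3)*I)/2) + C3*exp(-y*(-1/k)^(1/3)*(1 + sqrt(3)*I)/2)


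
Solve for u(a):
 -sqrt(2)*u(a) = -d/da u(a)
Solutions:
 u(a) = C1*exp(sqrt(2)*a)


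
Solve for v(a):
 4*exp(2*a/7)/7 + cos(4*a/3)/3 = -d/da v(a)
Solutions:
 v(a) = C1 - 2*exp(2*a/7) - sin(4*a/3)/4


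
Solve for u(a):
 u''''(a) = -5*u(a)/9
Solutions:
 u(a) = (C1*sin(5^(1/4)*sqrt(6)*a/6) + C2*cos(5^(1/4)*sqrt(6)*a/6))*exp(-5^(1/4)*sqrt(6)*a/6) + (C3*sin(5^(1/4)*sqrt(6)*a/6) + C4*cos(5^(1/4)*sqrt(6)*a/6))*exp(5^(1/4)*sqrt(6)*a/6)


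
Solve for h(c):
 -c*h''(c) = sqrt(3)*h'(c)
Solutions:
 h(c) = C1 + C2*c^(1 - sqrt(3))


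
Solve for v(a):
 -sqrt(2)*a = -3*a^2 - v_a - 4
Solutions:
 v(a) = C1 - a^3 + sqrt(2)*a^2/2 - 4*a


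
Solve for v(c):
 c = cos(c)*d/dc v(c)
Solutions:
 v(c) = C1 + Integral(c/cos(c), c)


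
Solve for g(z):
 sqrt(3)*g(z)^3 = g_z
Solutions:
 g(z) = -sqrt(2)*sqrt(-1/(C1 + sqrt(3)*z))/2
 g(z) = sqrt(2)*sqrt(-1/(C1 + sqrt(3)*z))/2


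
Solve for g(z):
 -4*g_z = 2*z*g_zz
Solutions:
 g(z) = C1 + C2/z


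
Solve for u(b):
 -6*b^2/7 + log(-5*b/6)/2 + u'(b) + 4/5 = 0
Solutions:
 u(b) = C1 + 2*b^3/7 - b*log(-b)/2 + b*(-5*log(5) - 3 + 5*log(6))/10


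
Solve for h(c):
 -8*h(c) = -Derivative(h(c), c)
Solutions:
 h(c) = C1*exp(8*c)


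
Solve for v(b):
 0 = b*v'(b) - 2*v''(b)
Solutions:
 v(b) = C1 + C2*erfi(b/2)


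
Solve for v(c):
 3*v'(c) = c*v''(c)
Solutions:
 v(c) = C1 + C2*c^4


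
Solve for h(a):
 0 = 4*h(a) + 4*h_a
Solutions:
 h(a) = C1*exp(-a)


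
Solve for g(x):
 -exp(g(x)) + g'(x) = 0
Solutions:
 g(x) = log(-1/(C1 + x))


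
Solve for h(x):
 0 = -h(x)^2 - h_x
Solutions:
 h(x) = 1/(C1 + x)


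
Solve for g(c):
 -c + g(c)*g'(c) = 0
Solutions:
 g(c) = -sqrt(C1 + c^2)
 g(c) = sqrt(C1 + c^2)


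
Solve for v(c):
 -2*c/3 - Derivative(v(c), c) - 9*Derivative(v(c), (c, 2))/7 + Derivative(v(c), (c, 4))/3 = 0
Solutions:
 v(c) = C1 + C2*exp(-c*(6*3^(2/3)*98^(1/3)/(sqrt(133) + 49)^(1/3) + 84^(1/3)*(sqrt(133) + 49)^(1/3))/28)*sin(3^(1/6)*c*(-28^(1/3)*3^(2/3)*(sqrt(133) + 49)^(1/3) + 18*98^(1/3)/(sqrt(133) + 49)^(1/3))/28) + C3*exp(-c*(6*3^(2/3)*98^(1/3)/(sqrt(133) + 49)^(1/3) + 84^(1/3)*(sqrt(133) + 49)^(1/3))/28)*cos(3^(1/6)*c*(-28^(1/3)*3^(2/3)*(sqrt(133) + 49)^(1/3) + 18*98^(1/3)/(sqrt(133) + 49)^(1/3))/28) + C4*exp(c*(6*3^(2/3)*98^(1/3)/(sqrt(133) + 49)^(1/3) + 84^(1/3)*(sqrt(133) + 49)^(1/3))/14) - c^2/3 + 6*c/7


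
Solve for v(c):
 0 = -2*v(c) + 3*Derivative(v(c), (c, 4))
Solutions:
 v(c) = C1*exp(-2^(1/4)*3^(3/4)*c/3) + C2*exp(2^(1/4)*3^(3/4)*c/3) + C3*sin(2^(1/4)*3^(3/4)*c/3) + C4*cos(2^(1/4)*3^(3/4)*c/3)


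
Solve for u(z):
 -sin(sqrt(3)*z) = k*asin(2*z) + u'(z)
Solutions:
 u(z) = C1 - k*(z*asin(2*z) + sqrt(1 - 4*z^2)/2) + sqrt(3)*cos(sqrt(3)*z)/3


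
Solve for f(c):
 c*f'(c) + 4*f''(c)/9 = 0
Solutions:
 f(c) = C1 + C2*erf(3*sqrt(2)*c/4)


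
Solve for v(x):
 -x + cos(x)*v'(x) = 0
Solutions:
 v(x) = C1 + Integral(x/cos(x), x)


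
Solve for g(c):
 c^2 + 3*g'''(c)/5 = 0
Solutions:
 g(c) = C1 + C2*c + C3*c^2 - c^5/36


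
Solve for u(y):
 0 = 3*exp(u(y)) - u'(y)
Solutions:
 u(y) = log(-1/(C1 + 3*y))


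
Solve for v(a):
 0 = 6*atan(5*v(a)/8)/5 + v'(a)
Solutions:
 Integral(1/atan(5*_y/8), (_y, v(a))) = C1 - 6*a/5


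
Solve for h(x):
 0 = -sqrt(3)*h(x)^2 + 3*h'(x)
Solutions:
 h(x) = -3/(C1 + sqrt(3)*x)


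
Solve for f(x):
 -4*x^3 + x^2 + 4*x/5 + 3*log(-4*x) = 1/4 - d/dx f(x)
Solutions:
 f(x) = C1 + x^4 - x^3/3 - 2*x^2/5 - 3*x*log(-x) + x*(13/4 - 6*log(2))


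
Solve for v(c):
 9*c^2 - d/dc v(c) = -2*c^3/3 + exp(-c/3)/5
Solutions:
 v(c) = C1 + c^4/6 + 3*c^3 + 3*exp(-c/3)/5


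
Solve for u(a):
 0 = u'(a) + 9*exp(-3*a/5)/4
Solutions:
 u(a) = C1 + 15*exp(-3*a/5)/4


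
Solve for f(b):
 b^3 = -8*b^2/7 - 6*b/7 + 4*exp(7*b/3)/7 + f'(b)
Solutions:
 f(b) = C1 + b^4/4 + 8*b^3/21 + 3*b^2/7 - 12*exp(7*b/3)/49


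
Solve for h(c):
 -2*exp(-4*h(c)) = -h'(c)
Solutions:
 h(c) = log(-I*(C1 + 8*c)^(1/4))
 h(c) = log(I*(C1 + 8*c)^(1/4))
 h(c) = log(-(C1 + 8*c)^(1/4))
 h(c) = log(C1 + 8*c)/4


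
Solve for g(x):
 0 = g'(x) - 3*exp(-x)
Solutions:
 g(x) = C1 - 3*exp(-x)


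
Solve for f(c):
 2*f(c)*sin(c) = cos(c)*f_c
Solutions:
 f(c) = C1/cos(c)^2


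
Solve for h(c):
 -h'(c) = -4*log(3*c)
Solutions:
 h(c) = C1 + 4*c*log(c) - 4*c + c*log(81)


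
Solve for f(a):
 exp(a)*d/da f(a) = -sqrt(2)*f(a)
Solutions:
 f(a) = C1*exp(sqrt(2)*exp(-a))


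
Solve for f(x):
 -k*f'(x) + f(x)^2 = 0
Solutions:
 f(x) = -k/(C1*k + x)


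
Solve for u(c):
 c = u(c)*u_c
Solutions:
 u(c) = -sqrt(C1 + c^2)
 u(c) = sqrt(C1 + c^2)


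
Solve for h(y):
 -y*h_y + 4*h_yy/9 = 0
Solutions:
 h(y) = C1 + C2*erfi(3*sqrt(2)*y/4)


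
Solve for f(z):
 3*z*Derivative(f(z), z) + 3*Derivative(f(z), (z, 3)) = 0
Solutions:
 f(z) = C1 + Integral(C2*airyai(-z) + C3*airybi(-z), z)


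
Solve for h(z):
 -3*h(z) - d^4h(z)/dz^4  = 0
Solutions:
 h(z) = (C1*sin(sqrt(2)*3^(1/4)*z/2) + C2*cos(sqrt(2)*3^(1/4)*z/2))*exp(-sqrt(2)*3^(1/4)*z/2) + (C3*sin(sqrt(2)*3^(1/4)*z/2) + C4*cos(sqrt(2)*3^(1/4)*z/2))*exp(sqrt(2)*3^(1/4)*z/2)


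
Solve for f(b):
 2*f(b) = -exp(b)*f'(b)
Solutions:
 f(b) = C1*exp(2*exp(-b))


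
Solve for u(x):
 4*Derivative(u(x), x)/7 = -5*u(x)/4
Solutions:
 u(x) = C1*exp(-35*x/16)


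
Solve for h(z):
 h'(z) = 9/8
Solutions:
 h(z) = C1 + 9*z/8


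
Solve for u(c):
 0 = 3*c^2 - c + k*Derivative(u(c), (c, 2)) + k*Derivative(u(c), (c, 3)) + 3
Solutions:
 u(c) = C1 + C2*c + C3*exp(-c) - c^4/(4*k) + 7*c^3/(6*k) - 5*c^2/k


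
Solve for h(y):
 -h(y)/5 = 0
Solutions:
 h(y) = 0


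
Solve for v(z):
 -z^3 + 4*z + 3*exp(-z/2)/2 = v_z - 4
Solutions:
 v(z) = C1 - z^4/4 + 2*z^2 + 4*z - 3*exp(-z/2)


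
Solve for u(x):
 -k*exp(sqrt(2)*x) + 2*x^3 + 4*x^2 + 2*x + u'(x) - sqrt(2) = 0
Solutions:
 u(x) = C1 + sqrt(2)*k*exp(sqrt(2)*x)/2 - x^4/2 - 4*x^3/3 - x^2 + sqrt(2)*x


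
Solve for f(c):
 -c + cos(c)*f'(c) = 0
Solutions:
 f(c) = C1 + Integral(c/cos(c), c)


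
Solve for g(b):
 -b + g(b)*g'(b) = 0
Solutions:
 g(b) = -sqrt(C1 + b^2)
 g(b) = sqrt(C1 + b^2)


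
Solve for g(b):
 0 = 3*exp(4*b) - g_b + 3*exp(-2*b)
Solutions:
 g(b) = C1 + 3*exp(4*b)/4 - 3*exp(-2*b)/2


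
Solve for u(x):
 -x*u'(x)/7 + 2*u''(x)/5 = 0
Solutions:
 u(x) = C1 + C2*erfi(sqrt(35)*x/14)


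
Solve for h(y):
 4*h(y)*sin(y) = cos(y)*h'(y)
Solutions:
 h(y) = C1/cos(y)^4


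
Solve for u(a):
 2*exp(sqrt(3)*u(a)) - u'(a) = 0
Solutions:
 u(a) = sqrt(3)*(2*log(-1/(C1 + 2*a)) - log(3))/6


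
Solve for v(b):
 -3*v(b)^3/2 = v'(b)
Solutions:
 v(b) = -sqrt(-1/(C1 - 3*b))
 v(b) = sqrt(-1/(C1 - 3*b))


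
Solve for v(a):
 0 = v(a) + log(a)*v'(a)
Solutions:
 v(a) = C1*exp(-li(a))


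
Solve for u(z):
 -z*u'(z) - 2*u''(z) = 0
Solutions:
 u(z) = C1 + C2*erf(z/2)


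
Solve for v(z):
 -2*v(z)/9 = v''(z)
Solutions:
 v(z) = C1*sin(sqrt(2)*z/3) + C2*cos(sqrt(2)*z/3)


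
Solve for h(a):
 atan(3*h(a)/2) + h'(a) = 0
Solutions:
 Integral(1/atan(3*_y/2), (_y, h(a))) = C1 - a


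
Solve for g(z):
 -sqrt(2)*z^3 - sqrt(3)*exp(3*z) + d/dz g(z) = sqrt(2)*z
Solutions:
 g(z) = C1 + sqrt(2)*z^4/4 + sqrt(2)*z^2/2 + sqrt(3)*exp(3*z)/3


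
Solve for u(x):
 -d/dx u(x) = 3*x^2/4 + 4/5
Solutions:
 u(x) = C1 - x^3/4 - 4*x/5


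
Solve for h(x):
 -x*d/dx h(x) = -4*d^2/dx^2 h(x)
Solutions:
 h(x) = C1 + C2*erfi(sqrt(2)*x/4)


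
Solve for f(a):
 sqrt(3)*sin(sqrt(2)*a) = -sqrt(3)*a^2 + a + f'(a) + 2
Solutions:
 f(a) = C1 + sqrt(3)*a^3/3 - a^2/2 - 2*a - sqrt(6)*cos(sqrt(2)*a)/2


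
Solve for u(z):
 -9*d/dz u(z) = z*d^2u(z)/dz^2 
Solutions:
 u(z) = C1 + C2/z^8


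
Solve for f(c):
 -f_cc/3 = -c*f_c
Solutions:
 f(c) = C1 + C2*erfi(sqrt(6)*c/2)


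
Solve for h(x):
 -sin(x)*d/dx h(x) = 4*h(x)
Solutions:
 h(x) = C1*(cos(x)^2 + 2*cos(x) + 1)/(cos(x)^2 - 2*cos(x) + 1)


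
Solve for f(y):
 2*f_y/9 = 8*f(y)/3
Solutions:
 f(y) = C1*exp(12*y)


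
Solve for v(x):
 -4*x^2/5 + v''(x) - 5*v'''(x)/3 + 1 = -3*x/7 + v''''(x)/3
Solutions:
 v(x) = C1 + C2*x + C3*exp(x*(-5 + sqrt(37))/2) + C4*exp(-x*(5 + sqrt(37))/2) + x^4/15 + 47*x^3/126 + 514*x^2/315


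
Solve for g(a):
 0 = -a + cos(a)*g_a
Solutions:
 g(a) = C1 + Integral(a/cos(a), a)


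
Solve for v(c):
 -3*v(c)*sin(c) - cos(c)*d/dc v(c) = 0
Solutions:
 v(c) = C1*cos(c)^3


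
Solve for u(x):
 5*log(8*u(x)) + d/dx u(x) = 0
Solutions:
 Integral(1/(log(_y) + 3*log(2)), (_y, u(x)))/5 = C1 - x


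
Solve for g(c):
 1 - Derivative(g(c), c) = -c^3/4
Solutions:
 g(c) = C1 + c^4/16 + c


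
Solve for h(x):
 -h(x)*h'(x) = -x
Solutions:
 h(x) = -sqrt(C1 + x^2)
 h(x) = sqrt(C1 + x^2)


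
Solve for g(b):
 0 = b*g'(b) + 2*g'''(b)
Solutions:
 g(b) = C1 + Integral(C2*airyai(-2^(2/3)*b/2) + C3*airybi(-2^(2/3)*b/2), b)


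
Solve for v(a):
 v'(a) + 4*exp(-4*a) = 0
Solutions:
 v(a) = C1 + exp(-4*a)


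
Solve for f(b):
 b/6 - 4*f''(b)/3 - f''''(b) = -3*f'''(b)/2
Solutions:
 f(b) = C1 + C2*b + b^3/48 + 9*b^2/128 + (C3*sin(sqrt(111)*b/12) + C4*cos(sqrt(111)*b/12))*exp(3*b/4)


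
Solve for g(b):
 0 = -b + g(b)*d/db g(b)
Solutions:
 g(b) = -sqrt(C1 + b^2)
 g(b) = sqrt(C1 + b^2)


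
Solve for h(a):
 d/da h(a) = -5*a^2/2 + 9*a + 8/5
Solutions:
 h(a) = C1 - 5*a^3/6 + 9*a^2/2 + 8*a/5


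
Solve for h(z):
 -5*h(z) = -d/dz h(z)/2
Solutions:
 h(z) = C1*exp(10*z)


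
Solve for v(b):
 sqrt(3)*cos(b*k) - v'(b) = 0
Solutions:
 v(b) = C1 + sqrt(3)*sin(b*k)/k


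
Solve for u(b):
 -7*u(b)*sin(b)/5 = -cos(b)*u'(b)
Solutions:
 u(b) = C1/cos(b)^(7/5)


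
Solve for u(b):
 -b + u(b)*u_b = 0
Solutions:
 u(b) = -sqrt(C1 + b^2)
 u(b) = sqrt(C1 + b^2)


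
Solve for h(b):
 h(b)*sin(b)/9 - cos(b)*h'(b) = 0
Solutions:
 h(b) = C1/cos(b)^(1/9)


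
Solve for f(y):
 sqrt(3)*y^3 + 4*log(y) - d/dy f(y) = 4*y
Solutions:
 f(y) = C1 + sqrt(3)*y^4/4 - 2*y^2 + 4*y*log(y) - 4*y


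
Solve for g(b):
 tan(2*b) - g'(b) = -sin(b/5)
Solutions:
 g(b) = C1 - log(cos(2*b))/2 - 5*cos(b/5)


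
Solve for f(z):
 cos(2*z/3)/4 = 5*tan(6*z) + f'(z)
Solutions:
 f(z) = C1 + 5*log(cos(6*z))/6 + 3*sin(2*z/3)/8


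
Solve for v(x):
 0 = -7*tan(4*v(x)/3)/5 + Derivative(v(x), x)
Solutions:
 v(x) = -3*asin(C1*exp(28*x/15))/4 + 3*pi/4
 v(x) = 3*asin(C1*exp(28*x/15))/4


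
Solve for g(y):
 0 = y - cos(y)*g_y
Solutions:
 g(y) = C1 + Integral(y/cos(y), y)


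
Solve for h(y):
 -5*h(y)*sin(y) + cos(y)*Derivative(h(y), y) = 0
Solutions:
 h(y) = C1/cos(y)^5


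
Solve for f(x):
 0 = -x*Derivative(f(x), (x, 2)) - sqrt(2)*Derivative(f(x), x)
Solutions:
 f(x) = C1 + C2*x^(1 - sqrt(2))


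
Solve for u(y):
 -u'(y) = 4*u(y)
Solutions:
 u(y) = C1*exp(-4*y)


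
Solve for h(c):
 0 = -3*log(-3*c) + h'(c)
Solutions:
 h(c) = C1 + 3*c*log(-c) + 3*c*(-1 + log(3))


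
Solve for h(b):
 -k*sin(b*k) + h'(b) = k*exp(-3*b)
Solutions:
 h(b) = C1 - k*exp(-3*b)/3 - cos(b*k)


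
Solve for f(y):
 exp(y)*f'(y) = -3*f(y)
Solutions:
 f(y) = C1*exp(3*exp(-y))


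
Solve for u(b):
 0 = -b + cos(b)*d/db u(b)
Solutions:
 u(b) = C1 + Integral(b/cos(b), b)


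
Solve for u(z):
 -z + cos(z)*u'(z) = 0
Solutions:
 u(z) = C1 + Integral(z/cos(z), z)


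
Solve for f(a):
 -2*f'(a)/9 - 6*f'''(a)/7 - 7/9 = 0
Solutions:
 f(a) = C1 + C2*sin(sqrt(21)*a/9) + C3*cos(sqrt(21)*a/9) - 7*a/2


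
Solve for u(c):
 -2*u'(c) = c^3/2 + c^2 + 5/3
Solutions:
 u(c) = C1 - c^4/16 - c^3/6 - 5*c/6


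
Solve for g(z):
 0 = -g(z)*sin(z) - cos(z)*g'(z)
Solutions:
 g(z) = C1*cos(z)


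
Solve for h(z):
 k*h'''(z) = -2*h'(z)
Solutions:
 h(z) = C1 + C2*exp(-sqrt(2)*z*sqrt(-1/k)) + C3*exp(sqrt(2)*z*sqrt(-1/k))


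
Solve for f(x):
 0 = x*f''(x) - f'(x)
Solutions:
 f(x) = C1 + C2*x^2


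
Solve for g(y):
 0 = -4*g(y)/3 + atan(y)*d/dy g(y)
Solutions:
 g(y) = C1*exp(4*Integral(1/atan(y), y)/3)


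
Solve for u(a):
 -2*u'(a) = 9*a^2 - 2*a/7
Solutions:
 u(a) = C1 - 3*a^3/2 + a^2/14


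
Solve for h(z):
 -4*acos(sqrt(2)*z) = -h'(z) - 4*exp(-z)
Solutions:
 h(z) = C1 + 4*z*acos(sqrt(2)*z) - 2*sqrt(2)*sqrt(1 - 2*z^2) + 4*exp(-z)


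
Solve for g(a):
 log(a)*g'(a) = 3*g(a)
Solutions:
 g(a) = C1*exp(3*li(a))


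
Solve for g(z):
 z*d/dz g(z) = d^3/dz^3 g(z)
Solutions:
 g(z) = C1 + Integral(C2*airyai(z) + C3*airybi(z), z)


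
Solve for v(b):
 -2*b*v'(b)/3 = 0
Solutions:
 v(b) = C1


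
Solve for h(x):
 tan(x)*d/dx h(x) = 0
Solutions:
 h(x) = C1


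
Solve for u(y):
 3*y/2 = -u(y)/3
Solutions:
 u(y) = -9*y/2


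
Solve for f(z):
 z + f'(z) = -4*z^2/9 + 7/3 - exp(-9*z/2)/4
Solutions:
 f(z) = C1 - 4*z^3/27 - z^2/2 + 7*z/3 + exp(-9*z/2)/18


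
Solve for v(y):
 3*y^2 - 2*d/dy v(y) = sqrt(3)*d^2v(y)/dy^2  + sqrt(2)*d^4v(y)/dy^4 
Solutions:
 v(y) = C1 + C2*exp(y*(-6^(5/6)/(3*sqrt(2) + sqrt(sqrt(6) + 18))^(1/3) + 6^(2/3)*(3*sqrt(2) + sqrt(sqrt(6) + 18))^(1/3))/12)*sin(y*(2^(5/6)*3^(1/3)/(3*sqrt(2) + sqrt(sqrt(6) + 18))^(1/3) + 2^(2/3)*3^(1/6)*(3*sqrt(2) + sqrt(sqrt(6) + 18))^(1/3))/4) + C3*exp(y*(-6^(5/6)/(3*sqrt(2) + sqrt(sqrt(6) + 18))^(1/3) + 6^(2/3)*(3*sqrt(2) + sqrt(sqrt(6) + 18))^(1/3))/12)*cos(y*(2^(5/6)*3^(1/3)/(3*sqrt(2) + sqrt(sqrt(6) + 18))^(1/3) + 2^(2/3)*3^(1/6)*(3*sqrt(2) + sqrt(sqrt(6) + 18))^(1/3))/4) + C4*exp(-y*(-6^(5/6)/(3*sqrt(2) + sqrt(sqrt(6) + 18))^(1/3) + 6^(2/3)*(3*sqrt(2) + sqrt(sqrt(6) + 18))^(1/3))/6) + y^3/2 - 3*sqrt(3)*y^2/4 + 9*y/4


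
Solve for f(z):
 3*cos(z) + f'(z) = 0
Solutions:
 f(z) = C1 - 3*sin(z)


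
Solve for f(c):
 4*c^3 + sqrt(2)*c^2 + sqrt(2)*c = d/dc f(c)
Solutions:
 f(c) = C1 + c^4 + sqrt(2)*c^3/3 + sqrt(2)*c^2/2


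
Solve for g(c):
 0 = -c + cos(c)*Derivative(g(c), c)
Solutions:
 g(c) = C1 + Integral(c/cos(c), c)


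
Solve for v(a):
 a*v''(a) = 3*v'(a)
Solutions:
 v(a) = C1 + C2*a^4


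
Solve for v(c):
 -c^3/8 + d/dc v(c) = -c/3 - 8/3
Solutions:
 v(c) = C1 + c^4/32 - c^2/6 - 8*c/3


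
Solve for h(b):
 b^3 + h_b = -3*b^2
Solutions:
 h(b) = C1 - b^4/4 - b^3


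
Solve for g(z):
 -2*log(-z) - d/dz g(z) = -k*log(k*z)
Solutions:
 g(z) = C1 + z*(k - 2)*log(-z) + z*(k*log(-k) - k + 2)


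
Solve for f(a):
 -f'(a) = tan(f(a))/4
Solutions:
 f(a) = pi - asin(C1*exp(-a/4))
 f(a) = asin(C1*exp(-a/4))


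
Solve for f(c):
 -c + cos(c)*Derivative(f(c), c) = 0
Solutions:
 f(c) = C1 + Integral(c/cos(c), c)


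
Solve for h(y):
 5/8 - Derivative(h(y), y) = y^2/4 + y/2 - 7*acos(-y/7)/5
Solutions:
 h(y) = C1 - y^3/12 - y^2/4 + 7*y*acos(-y/7)/5 + 5*y/8 + 7*sqrt(49 - y^2)/5


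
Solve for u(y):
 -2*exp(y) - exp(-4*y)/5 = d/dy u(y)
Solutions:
 u(y) = C1 - 2*exp(y) + exp(-4*y)/20


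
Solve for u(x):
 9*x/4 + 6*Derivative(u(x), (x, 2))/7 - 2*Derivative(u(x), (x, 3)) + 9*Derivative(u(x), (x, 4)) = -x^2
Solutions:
 u(x) = C1 + C2*x - 7*x^4/72 - 581*x^3/432 + 1225*x^2/432 + (C3*sin(sqrt(329)*x/63) + C4*cos(sqrt(329)*x/63))*exp(x/9)


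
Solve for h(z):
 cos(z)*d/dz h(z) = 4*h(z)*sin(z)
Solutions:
 h(z) = C1/cos(z)^4


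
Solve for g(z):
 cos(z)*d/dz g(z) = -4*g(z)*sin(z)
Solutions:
 g(z) = C1*cos(z)^4


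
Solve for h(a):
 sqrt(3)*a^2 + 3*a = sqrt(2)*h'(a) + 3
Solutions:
 h(a) = C1 + sqrt(6)*a^3/6 + 3*sqrt(2)*a^2/4 - 3*sqrt(2)*a/2


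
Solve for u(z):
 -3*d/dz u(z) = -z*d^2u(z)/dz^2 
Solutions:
 u(z) = C1 + C2*z^4


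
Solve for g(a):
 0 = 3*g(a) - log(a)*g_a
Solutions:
 g(a) = C1*exp(3*li(a))


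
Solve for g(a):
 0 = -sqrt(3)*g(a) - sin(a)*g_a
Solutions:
 g(a) = C1*(cos(a) + 1)^(sqrt(3)/2)/(cos(a) - 1)^(sqrt(3)/2)


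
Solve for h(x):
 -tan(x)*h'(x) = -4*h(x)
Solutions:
 h(x) = C1*sin(x)^4


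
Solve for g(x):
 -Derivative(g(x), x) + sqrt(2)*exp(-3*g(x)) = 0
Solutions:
 g(x) = log(C1 + 3*sqrt(2)*x)/3
 g(x) = log((-3^(1/3) - 3^(5/6)*I)*(C1 + sqrt(2)*x)^(1/3)/2)
 g(x) = log((-3^(1/3) + 3^(5/6)*I)*(C1 + sqrt(2)*x)^(1/3)/2)


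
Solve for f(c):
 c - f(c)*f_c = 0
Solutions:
 f(c) = -sqrt(C1 + c^2)
 f(c) = sqrt(C1 + c^2)


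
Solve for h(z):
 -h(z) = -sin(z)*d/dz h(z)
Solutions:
 h(z) = C1*sqrt(cos(z) - 1)/sqrt(cos(z) + 1)


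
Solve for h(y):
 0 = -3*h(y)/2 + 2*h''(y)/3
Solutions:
 h(y) = C1*exp(-3*y/2) + C2*exp(3*y/2)


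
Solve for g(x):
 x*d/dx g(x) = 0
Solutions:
 g(x) = C1


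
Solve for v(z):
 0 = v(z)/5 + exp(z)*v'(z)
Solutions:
 v(z) = C1*exp(exp(-z)/5)


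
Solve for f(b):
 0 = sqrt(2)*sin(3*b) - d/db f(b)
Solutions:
 f(b) = C1 - sqrt(2)*cos(3*b)/3


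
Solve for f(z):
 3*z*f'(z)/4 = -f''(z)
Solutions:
 f(z) = C1 + C2*erf(sqrt(6)*z/4)


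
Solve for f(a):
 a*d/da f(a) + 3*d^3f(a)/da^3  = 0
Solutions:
 f(a) = C1 + Integral(C2*airyai(-3^(2/3)*a/3) + C3*airybi(-3^(2/3)*a/3), a)


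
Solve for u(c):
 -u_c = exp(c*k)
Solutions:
 u(c) = C1 - exp(c*k)/k


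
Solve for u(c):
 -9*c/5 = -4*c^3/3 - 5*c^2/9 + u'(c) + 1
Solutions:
 u(c) = C1 + c^4/3 + 5*c^3/27 - 9*c^2/10 - c


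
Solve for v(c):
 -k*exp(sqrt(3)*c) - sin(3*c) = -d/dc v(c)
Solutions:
 v(c) = C1 + sqrt(3)*k*exp(sqrt(3)*c)/3 - cos(3*c)/3


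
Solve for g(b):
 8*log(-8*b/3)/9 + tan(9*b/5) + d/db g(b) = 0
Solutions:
 g(b) = C1 - 8*b*log(-b)/9 - 8*b*log(2)/3 + 8*b/9 + 8*b*log(3)/9 + 5*log(cos(9*b/5))/9


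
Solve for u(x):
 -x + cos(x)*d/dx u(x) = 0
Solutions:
 u(x) = C1 + Integral(x/cos(x), x)


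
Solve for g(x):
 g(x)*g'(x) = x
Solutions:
 g(x) = -sqrt(C1 + x^2)
 g(x) = sqrt(C1 + x^2)


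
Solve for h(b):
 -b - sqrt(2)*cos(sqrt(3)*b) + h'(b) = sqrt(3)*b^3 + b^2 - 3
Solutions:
 h(b) = C1 + sqrt(3)*b^4/4 + b^3/3 + b^2/2 - 3*b + sqrt(6)*sin(sqrt(3)*b)/3


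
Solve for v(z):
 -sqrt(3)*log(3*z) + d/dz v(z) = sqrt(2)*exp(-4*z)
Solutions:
 v(z) = C1 + sqrt(3)*z*log(z) + sqrt(3)*z*(-1 + log(3)) - sqrt(2)*exp(-4*z)/4


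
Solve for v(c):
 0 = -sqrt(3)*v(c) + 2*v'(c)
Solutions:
 v(c) = C1*exp(sqrt(3)*c/2)


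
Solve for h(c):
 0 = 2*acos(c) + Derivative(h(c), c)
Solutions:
 h(c) = C1 - 2*c*acos(c) + 2*sqrt(1 - c^2)


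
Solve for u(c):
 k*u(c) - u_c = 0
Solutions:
 u(c) = C1*exp(c*k)


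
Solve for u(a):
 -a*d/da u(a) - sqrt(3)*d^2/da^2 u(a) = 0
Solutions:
 u(a) = C1 + C2*erf(sqrt(2)*3^(3/4)*a/6)


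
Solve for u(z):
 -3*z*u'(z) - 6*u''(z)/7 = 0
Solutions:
 u(z) = C1 + C2*erf(sqrt(7)*z/2)


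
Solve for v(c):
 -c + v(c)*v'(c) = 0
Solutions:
 v(c) = -sqrt(C1 + c^2)
 v(c) = sqrt(C1 + c^2)


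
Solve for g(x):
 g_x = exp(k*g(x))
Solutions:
 g(x) = Piecewise((log(-1/(C1*k + k*x))/k, Ne(k, 0)), (nan, True))
 g(x) = Piecewise((C1 + x, Eq(k, 0)), (nan, True))


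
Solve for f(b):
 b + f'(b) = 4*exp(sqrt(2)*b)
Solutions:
 f(b) = C1 - b^2/2 + 2*sqrt(2)*exp(sqrt(2)*b)


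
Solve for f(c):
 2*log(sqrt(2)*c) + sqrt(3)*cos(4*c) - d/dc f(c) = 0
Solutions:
 f(c) = C1 + 2*c*log(c) - 2*c + c*log(2) + sqrt(3)*sin(4*c)/4


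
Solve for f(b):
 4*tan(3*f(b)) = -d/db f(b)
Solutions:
 f(b) = -asin(C1*exp(-12*b))/3 + pi/3
 f(b) = asin(C1*exp(-12*b))/3


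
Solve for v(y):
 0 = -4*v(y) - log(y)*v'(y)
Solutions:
 v(y) = C1*exp(-4*li(y))


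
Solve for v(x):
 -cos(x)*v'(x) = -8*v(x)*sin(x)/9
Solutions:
 v(x) = C1/cos(x)^(8/9)


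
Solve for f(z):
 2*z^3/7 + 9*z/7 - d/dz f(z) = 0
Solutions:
 f(z) = C1 + z^4/14 + 9*z^2/14


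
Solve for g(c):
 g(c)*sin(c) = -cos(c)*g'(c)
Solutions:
 g(c) = C1*cos(c)


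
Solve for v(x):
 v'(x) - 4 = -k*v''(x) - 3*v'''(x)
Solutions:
 v(x) = C1 + C2*exp(x*(-k + sqrt(k^2 - 12))/6) + C3*exp(-x*(k + sqrt(k^2 - 12))/6) + 4*x


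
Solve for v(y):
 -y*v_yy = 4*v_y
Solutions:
 v(y) = C1 + C2/y^3


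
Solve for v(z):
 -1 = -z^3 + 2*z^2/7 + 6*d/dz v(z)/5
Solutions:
 v(z) = C1 + 5*z^4/24 - 5*z^3/63 - 5*z/6


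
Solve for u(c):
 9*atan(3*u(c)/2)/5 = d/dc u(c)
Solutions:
 Integral(1/atan(3*_y/2), (_y, u(c))) = C1 + 9*c/5


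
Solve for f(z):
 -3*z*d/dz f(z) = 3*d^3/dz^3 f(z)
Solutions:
 f(z) = C1 + Integral(C2*airyai(-z) + C3*airybi(-z), z)


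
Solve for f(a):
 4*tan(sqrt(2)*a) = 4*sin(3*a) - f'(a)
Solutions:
 f(a) = C1 + 2*sqrt(2)*log(cos(sqrt(2)*a)) - 4*cos(3*a)/3


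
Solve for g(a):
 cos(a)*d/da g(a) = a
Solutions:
 g(a) = C1 + Integral(a/cos(a), a)


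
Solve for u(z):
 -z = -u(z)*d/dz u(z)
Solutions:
 u(z) = -sqrt(C1 + z^2)
 u(z) = sqrt(C1 + z^2)


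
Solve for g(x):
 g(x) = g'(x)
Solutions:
 g(x) = C1*exp(x)


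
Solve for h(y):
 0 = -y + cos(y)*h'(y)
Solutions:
 h(y) = C1 + Integral(y/cos(y), y)


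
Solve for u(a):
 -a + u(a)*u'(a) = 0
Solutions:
 u(a) = -sqrt(C1 + a^2)
 u(a) = sqrt(C1 + a^2)


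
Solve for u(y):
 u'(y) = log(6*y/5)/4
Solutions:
 u(y) = C1 + y*log(y)/4 - y*log(5)/4 - y/4 + y*log(6)/4


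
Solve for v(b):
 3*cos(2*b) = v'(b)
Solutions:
 v(b) = C1 + 3*sin(2*b)/2


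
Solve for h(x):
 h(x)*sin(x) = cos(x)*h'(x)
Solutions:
 h(x) = C1/cos(x)


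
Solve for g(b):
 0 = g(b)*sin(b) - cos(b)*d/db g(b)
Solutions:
 g(b) = C1/cos(b)


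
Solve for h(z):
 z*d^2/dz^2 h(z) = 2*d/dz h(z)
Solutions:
 h(z) = C1 + C2*z^3


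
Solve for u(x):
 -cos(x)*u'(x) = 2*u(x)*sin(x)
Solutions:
 u(x) = C1*cos(x)^2


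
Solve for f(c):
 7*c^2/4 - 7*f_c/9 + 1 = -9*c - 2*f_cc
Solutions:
 f(c) = C1 + C2*exp(7*c/18) + 3*c^3/4 + 81*c^2/7 + 2979*c/49


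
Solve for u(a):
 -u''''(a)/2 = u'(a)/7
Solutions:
 u(a) = C1 + C4*exp(-2^(1/3)*7^(2/3)*a/7) + (C2*sin(2^(1/3)*sqrt(3)*7^(2/3)*a/14) + C3*cos(2^(1/3)*sqrt(3)*7^(2/3)*a/14))*exp(2^(1/3)*7^(2/3)*a/14)


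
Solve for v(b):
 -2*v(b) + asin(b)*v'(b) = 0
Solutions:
 v(b) = C1*exp(2*Integral(1/asin(b), b))


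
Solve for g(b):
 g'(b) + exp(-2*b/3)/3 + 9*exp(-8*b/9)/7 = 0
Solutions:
 g(b) = C1 + exp(-2*b/3)/2 + 81*exp(-8*b/9)/56


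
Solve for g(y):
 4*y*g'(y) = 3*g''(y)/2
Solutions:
 g(y) = C1 + C2*erfi(2*sqrt(3)*y/3)


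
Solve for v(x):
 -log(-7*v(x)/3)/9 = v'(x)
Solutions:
 9*Integral(1/(log(-_y) - log(3) + log(7)), (_y, v(x))) = C1 - x


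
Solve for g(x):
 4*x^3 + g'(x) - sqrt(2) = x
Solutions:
 g(x) = C1 - x^4 + x^2/2 + sqrt(2)*x


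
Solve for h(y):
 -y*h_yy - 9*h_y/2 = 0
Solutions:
 h(y) = C1 + C2/y^(7/2)


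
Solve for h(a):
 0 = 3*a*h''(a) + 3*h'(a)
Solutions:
 h(a) = C1 + C2*log(a)


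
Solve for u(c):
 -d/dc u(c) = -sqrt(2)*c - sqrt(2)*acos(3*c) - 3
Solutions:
 u(c) = C1 + sqrt(2)*c^2/2 + 3*c + sqrt(2)*(c*acos(3*c) - sqrt(1 - 9*c^2)/3)


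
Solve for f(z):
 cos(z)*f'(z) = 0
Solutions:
 f(z) = C1


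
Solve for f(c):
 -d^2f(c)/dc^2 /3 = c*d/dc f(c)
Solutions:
 f(c) = C1 + C2*erf(sqrt(6)*c/2)


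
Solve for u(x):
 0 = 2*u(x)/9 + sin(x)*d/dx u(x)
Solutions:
 u(x) = C1*(cos(x) + 1)^(1/9)/(cos(x) - 1)^(1/9)


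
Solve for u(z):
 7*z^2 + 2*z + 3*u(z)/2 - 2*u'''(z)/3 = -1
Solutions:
 u(z) = C3*exp(2^(1/3)*3^(2/3)*z/2) - 14*z^2/3 - 4*z/3 + (C1*sin(3*2^(1/3)*3^(1/6)*z/4) + C2*cos(3*2^(1/3)*3^(1/6)*z/4))*exp(-2^(1/3)*3^(2/3)*z/4) - 2/3


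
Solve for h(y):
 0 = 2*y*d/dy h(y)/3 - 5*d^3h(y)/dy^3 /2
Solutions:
 h(y) = C1 + Integral(C2*airyai(30^(2/3)*y/15) + C3*airybi(30^(2/3)*y/15), y)


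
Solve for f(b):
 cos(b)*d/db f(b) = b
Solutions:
 f(b) = C1 + Integral(b/cos(b), b)


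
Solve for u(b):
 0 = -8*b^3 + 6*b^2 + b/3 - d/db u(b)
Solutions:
 u(b) = C1 - 2*b^4 + 2*b^3 + b^2/6


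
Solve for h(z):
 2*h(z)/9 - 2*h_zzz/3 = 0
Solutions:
 h(z) = C3*exp(3^(2/3)*z/3) + (C1*sin(3^(1/6)*z/2) + C2*cos(3^(1/6)*z/2))*exp(-3^(2/3)*z/6)


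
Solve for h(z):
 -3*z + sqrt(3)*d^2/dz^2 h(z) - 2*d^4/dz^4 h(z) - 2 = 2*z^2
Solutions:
 h(z) = C1 + C2*z + C3*exp(-sqrt(2)*3^(1/4)*z/2) + C4*exp(sqrt(2)*3^(1/4)*z/2) + sqrt(3)*z^4/18 + sqrt(3)*z^3/6 + z^2*(sqrt(3) + 4)/3


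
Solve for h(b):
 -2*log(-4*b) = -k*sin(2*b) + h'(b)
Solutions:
 h(b) = C1 - 2*b*log(-b) - 4*b*log(2) + 2*b - k*cos(2*b)/2


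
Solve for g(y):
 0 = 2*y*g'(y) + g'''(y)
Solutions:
 g(y) = C1 + Integral(C2*airyai(-2^(1/3)*y) + C3*airybi(-2^(1/3)*y), y)


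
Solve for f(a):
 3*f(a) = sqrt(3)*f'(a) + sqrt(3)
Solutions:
 f(a) = C1*exp(sqrt(3)*a) + sqrt(3)/3


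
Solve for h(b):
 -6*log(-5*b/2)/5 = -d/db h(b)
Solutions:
 h(b) = C1 + 6*b*log(-b)/5 + 6*b*(-1 - log(2) + log(5))/5


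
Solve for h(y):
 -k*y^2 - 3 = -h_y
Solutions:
 h(y) = C1 + k*y^3/3 + 3*y


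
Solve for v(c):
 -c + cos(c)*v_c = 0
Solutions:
 v(c) = C1 + Integral(c/cos(c), c)


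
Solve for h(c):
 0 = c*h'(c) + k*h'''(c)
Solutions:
 h(c) = C1 + Integral(C2*airyai(c*(-1/k)^(1/3)) + C3*airybi(c*(-1/k)^(1/3)), c)


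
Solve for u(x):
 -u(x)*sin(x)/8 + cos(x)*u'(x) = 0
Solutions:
 u(x) = C1/cos(x)^(1/8)


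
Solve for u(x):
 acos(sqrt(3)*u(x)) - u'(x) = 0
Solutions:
 Integral(1/acos(sqrt(3)*_y), (_y, u(x))) = C1 + x


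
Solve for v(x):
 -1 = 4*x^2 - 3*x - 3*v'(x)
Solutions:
 v(x) = C1 + 4*x^3/9 - x^2/2 + x/3


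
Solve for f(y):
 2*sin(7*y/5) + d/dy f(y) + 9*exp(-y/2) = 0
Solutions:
 f(y) = C1 + 10*cos(7*y/5)/7 + 18*exp(-y/2)


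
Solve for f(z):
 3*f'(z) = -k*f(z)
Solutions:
 f(z) = C1*exp(-k*z/3)


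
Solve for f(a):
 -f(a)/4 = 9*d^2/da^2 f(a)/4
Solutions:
 f(a) = C1*sin(a/3) + C2*cos(a/3)


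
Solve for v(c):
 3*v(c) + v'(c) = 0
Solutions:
 v(c) = C1*exp(-3*c)


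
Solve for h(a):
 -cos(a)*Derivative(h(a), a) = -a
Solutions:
 h(a) = C1 + Integral(a/cos(a), a)


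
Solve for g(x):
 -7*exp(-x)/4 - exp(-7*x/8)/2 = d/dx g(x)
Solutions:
 g(x) = C1 + 7*exp(-x)/4 + 4*exp(-7*x/8)/7


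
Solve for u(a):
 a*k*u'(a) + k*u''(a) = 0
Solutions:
 u(a) = C1 + C2*erf(sqrt(2)*a/2)


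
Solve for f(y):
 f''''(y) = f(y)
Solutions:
 f(y) = C1*exp(-y) + C2*exp(y) + C3*sin(y) + C4*cos(y)


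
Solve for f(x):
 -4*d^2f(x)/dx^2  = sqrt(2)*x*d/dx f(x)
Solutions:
 f(x) = C1 + C2*erf(2^(3/4)*x/4)


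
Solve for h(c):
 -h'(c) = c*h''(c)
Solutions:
 h(c) = C1 + C2*log(c)


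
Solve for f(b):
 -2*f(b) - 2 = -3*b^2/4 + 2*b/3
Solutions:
 f(b) = 3*b^2/8 - b/3 - 1


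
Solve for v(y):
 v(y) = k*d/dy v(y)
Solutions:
 v(y) = C1*exp(y/k)


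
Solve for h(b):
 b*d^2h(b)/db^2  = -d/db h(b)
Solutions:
 h(b) = C1 + C2*log(b)


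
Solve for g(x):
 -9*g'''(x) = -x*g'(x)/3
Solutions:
 g(x) = C1 + Integral(C2*airyai(x/3) + C3*airybi(x/3), x)


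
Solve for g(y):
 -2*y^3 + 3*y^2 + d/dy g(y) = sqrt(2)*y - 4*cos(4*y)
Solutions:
 g(y) = C1 + y^4/2 - y^3 + sqrt(2)*y^2/2 - sin(4*y)


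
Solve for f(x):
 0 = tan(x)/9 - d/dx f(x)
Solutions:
 f(x) = C1 - log(cos(x))/9


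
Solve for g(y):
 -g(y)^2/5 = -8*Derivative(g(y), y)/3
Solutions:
 g(y) = -40/(C1 + 3*y)


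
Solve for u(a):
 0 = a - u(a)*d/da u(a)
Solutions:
 u(a) = -sqrt(C1 + a^2)
 u(a) = sqrt(C1 + a^2)


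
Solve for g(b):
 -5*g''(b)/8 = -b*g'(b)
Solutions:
 g(b) = C1 + C2*erfi(2*sqrt(5)*b/5)


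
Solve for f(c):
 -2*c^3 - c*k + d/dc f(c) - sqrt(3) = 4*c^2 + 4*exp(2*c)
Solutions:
 f(c) = C1 + c^4/2 + 4*c^3/3 + c^2*k/2 + sqrt(3)*c + 2*exp(2*c)


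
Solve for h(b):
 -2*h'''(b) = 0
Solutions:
 h(b) = C1 + C2*b + C3*b^2


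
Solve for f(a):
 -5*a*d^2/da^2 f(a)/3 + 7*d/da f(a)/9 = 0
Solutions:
 f(a) = C1 + C2*a^(22/15)


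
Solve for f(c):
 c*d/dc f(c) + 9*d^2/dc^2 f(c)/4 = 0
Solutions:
 f(c) = C1 + C2*erf(sqrt(2)*c/3)


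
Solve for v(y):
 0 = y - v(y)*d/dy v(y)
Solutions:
 v(y) = -sqrt(C1 + y^2)
 v(y) = sqrt(C1 + y^2)


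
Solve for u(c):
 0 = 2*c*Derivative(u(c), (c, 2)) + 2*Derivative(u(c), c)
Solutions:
 u(c) = C1 + C2*log(c)


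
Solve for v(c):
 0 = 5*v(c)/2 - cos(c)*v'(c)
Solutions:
 v(c) = C1*(sin(c) + 1)^(5/4)/(sin(c) - 1)^(5/4)


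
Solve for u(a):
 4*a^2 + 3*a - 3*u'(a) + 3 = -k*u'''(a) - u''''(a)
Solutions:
 u(a) = C1 + C2*exp(-a*(k^2/(k^3 + sqrt(-4*k^6 + (2*k^3 - 81)^2)/2 - 81/2)^(1/3) + k + (k^3 + sqrt(-4*k^6 + (2*k^3 - 81)^2)/2 - 81/2)^(1/3))/3) + C3*exp(a*(-4*k^2/((-1 + sqrt(3)*I)*(k^3 + sqrt(-4*k^6 + (2*k^3 - 81)^2)/2 - 81/2)^(1/3)) - 2*k + (k^3 + sqrt(-4*k^6 + (2*k^3 - 81)^2)/2 - 81/2)^(1/3) - sqrt(3)*I*(k^3 + sqrt(-4*k^6 + (2*k^3 - 81)^2)/2 - 81/2)^(1/3))/6) + C4*exp(a*(4*k^2/((1 + sqrt(3)*I)*(k^3 + sqrt(-4*k^6 + (2*k^3 - 81)^2)/2 - 81/2)^(1/3)) - 2*k + (k^3 + sqrt(-4*k^6 + (2*k^3 - 81)^2)/2 - 81/2)^(1/3) + sqrt(3)*I*(k^3 + sqrt(-4*k^6 + (2*k^3 - 81)^2)/2 - 81/2)^(1/3))/6) + 4*a^3/9 + a^2/2 + 8*a*k/9 + a
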